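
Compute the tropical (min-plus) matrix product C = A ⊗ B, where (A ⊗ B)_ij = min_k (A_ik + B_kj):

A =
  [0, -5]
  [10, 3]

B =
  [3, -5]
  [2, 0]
A ⊗ B =
  [-3, -5]
  [5, 3]

Apply the min-plus product entry-by-entry:
  C[0][0] = min over k of (A[0][0] + B[0][0] = 0 + 3 = 3, A[0][1] + B[1][0] = -5 + 2 = -3) = -3 (attained at k = 1)
  C[0][1] = min over k of (A[0][0] + B[0][1] = 0 + -5 = -5, A[0][1] + B[1][1] = -5 + 0 = -5) = -5 (attained at k = 0)
  C[1][0] = min over k of (A[1][0] + B[0][0] = 10 + 3 = 13, A[1][1] + B[1][0] = 3 + 2 = 5) = 5 (attained at k = 1)
  C[1][1] = min over k of (A[1][0] + B[0][1] = 10 + -5 = 5, A[1][1] + B[1][1] = 3 + 0 = 3) = 3 (attained at k = 1)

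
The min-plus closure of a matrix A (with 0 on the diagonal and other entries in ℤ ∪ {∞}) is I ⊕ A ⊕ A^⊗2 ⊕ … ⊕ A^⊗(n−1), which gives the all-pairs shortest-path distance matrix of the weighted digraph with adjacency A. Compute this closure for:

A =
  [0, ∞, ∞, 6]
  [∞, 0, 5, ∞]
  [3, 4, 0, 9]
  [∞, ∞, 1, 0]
Closure =
  [0, 11, 7, 6]
  [8, 0, 5, 14]
  [3, 4, 0, 9]
  [4, 5, 1, 0]

This is the Floyd-Warshall all-pairs shortest-path computation. For each intermediate vertex k = 0, 1, …, 3, update dist[i][j] ← min(dist[i][j], dist[i][k] + dist[k][j]). The final matrix gives, for each (i, j), the minimum total weight of any directed path from i to j (possibly empty when i = j).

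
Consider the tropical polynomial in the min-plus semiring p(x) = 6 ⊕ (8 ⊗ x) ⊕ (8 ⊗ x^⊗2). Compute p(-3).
p(-3) = 2

A tropical monomial a ⊗ x^⊗i evaluates to a + i · x. Evaluating each term at x = -3:
  Term 0 contributes 6 + 0 · -3 = 6
  Term 1 contributes 8 + 1 · -3 = 5
  Term 2 contributes 8 + 2 · -3 = 2
p(-3) = ⊕ of these = min[6, 5, 2] = 2.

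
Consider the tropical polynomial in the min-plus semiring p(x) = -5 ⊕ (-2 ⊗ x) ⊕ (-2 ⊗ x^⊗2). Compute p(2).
p(2) = -5

A tropical monomial a ⊗ x^⊗i evaluates to a + i · x. Evaluating each term at x = 2:
  Term 0 contributes -5 + 0 · 2 = -5
  Term 1 contributes -2 + 1 · 2 = 0
  Term 2 contributes -2 + 2 · 2 = 2
p(2) = ⊕ of these = min[-5, 0, 2] = -5.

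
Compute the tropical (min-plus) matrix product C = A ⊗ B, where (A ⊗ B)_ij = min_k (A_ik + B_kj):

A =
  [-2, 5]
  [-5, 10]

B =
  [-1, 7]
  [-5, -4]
A ⊗ B =
  [-3, 1]
  [-6, 2]

Apply the min-plus product entry-by-entry:
  C[0][0] = min over k of (A[0][0] + B[0][0] = -2 + -1 = -3, A[0][1] + B[1][0] = 5 + -5 = 0) = -3 (attained at k = 0)
  C[0][1] = min over k of (A[0][0] + B[0][1] = -2 + 7 = 5, A[0][1] + B[1][1] = 5 + -4 = 1) = 1 (attained at k = 1)
  C[1][0] = min over k of (A[1][0] + B[0][0] = -5 + -1 = -6, A[1][1] + B[1][0] = 10 + -5 = 5) = -6 (attained at k = 0)
  C[1][1] = min over k of (A[1][0] + B[0][1] = -5 + 7 = 2, A[1][1] + B[1][1] = 10 + -4 = 6) = 2 (attained at k = 0)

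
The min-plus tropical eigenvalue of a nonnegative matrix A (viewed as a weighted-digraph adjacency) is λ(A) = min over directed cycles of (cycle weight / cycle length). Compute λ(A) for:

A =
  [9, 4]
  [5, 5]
λ(A) = 9/2

Enumerate directed cycles and compute their means (weight / length). Sample:
  cycle 0 → 0: weight = 9, length = 1, mean = 9/1 ≈ 9.000
  cycle 1 → 1: weight = 5, length = 1, mean = 5/1 ≈ 5.000
  cycle 0 → 1 → 0: weight = 9, length = 2, mean = 9/2 ≈ 4.500
  cycle 1 → 0 → 1: weight = 9, length = 2, mean = 9/2 ≈ 4.500
Minimum mean = 4.500, attained e.g. along the cycle 0 → 1 → 0 with weight 9 and length 2. So λ(A) = 9/2 = 9/2.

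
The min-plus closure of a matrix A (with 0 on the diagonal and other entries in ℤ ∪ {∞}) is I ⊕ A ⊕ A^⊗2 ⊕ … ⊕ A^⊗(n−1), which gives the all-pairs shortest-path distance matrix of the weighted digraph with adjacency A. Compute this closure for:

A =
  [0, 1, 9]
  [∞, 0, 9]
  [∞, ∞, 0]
Closure =
  [0, 1, 9]
  [∞, 0, 9]
  [∞, ∞, 0]

This is the Floyd-Warshall all-pairs shortest-path computation. For each intermediate vertex k = 0, 1, …, 2, update dist[i][j] ← min(dist[i][j], dist[i][k] + dist[k][j]). The final matrix gives, for each (i, j), the minimum total weight of any directed path from i to j (possibly empty when i = j).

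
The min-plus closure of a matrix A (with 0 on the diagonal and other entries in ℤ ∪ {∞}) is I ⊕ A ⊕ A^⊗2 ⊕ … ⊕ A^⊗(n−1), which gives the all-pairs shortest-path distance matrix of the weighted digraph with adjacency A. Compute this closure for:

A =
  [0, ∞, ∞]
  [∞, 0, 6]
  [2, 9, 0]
Closure =
  [0, ∞, ∞]
  [8, 0, 6]
  [2, 9, 0]

This is the Floyd-Warshall all-pairs shortest-path computation. For each intermediate vertex k = 0, 1, …, 2, update dist[i][j] ← min(dist[i][j], dist[i][k] + dist[k][j]). The final matrix gives, for each (i, j), the minimum total weight of any directed path from i to j (possibly empty when i = j).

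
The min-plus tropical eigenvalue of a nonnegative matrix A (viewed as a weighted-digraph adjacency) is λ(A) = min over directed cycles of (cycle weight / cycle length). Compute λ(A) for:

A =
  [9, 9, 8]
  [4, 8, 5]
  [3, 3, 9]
λ(A) = 4

Enumerate directed cycles and compute their means (weight / length). Sample:
  cycle 0 → 0: weight = 9, length = 1, mean = 9/1 ≈ 9.000
  cycle 1 → 1: weight = 8, length = 1, mean = 8/1 ≈ 8.000
  cycle 2 → 2: weight = 9, length = 1, mean = 9/1 ≈ 9.000
  cycle 0 → 1 → 0: weight = 13, length = 2, mean = 13/2 ≈ 6.500
  cycle 0 → 2 → 0: weight = 11, length = 2, mean = 11/2 ≈ 5.500
  cycle 1 → 0 → 1: weight = 13, length = 2, mean = 13/2 ≈ 6.500
Minimum mean = 4.000, attained e.g. along the cycle 1 → 2 → 1 with weight 8 and length 2. So λ(A) = 8/2 = 4.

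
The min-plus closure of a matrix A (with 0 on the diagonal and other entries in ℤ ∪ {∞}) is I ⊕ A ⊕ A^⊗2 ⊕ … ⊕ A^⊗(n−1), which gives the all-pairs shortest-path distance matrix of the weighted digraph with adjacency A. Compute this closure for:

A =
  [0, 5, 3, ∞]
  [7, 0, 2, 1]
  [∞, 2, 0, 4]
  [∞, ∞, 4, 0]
Closure =
  [0, 5, 3, 6]
  [7, 0, 2, 1]
  [9, 2, 0, 3]
  [13, 6, 4, 0]

This is the Floyd-Warshall all-pairs shortest-path computation. For each intermediate vertex k = 0, 1, …, 3, update dist[i][j] ← min(dist[i][j], dist[i][k] + dist[k][j]). The final matrix gives, for each (i, j), the minimum total weight of any directed path from i to j (possibly empty when i = j).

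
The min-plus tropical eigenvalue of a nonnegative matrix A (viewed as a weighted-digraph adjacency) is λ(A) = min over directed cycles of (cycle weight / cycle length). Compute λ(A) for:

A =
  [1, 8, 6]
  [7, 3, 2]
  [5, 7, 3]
λ(A) = 1

Enumerate directed cycles and compute their means (weight / length). Sample:
  cycle 0 → 0: weight = 1, length = 1, mean = 1/1 ≈ 1.000
  cycle 1 → 1: weight = 3, length = 1, mean = 3/1 ≈ 3.000
  cycle 2 → 2: weight = 3, length = 1, mean = 3/1 ≈ 3.000
  cycle 0 → 1 → 0: weight = 15, length = 2, mean = 15/2 ≈ 7.500
  cycle 0 → 2 → 0: weight = 11, length = 2, mean = 11/2 ≈ 5.500
  cycle 1 → 0 → 1: weight = 15, length = 2, mean = 15/2 ≈ 7.500
Minimum mean = 1.000, attained e.g. along the cycle 0 → 0 with weight 1 and length 1. So λ(A) = 1/1 = 1.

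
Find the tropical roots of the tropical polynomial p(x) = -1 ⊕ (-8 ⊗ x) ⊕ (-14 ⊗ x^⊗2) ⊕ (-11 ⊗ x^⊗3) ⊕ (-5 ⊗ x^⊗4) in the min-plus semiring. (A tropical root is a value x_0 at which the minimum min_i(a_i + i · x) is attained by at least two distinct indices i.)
Roots: {-6, -3, 6, 7}

Each tropical root is a break point of the lower envelope of the lines y = a_i + i · x (there are 5 lines, with slopes 0, 1, ..., 4). Only the lines that attain the minimum somewhere contribute to roots; other lines are dominated. Here the surviving (envelope) indices are i = 4, i = 3, i = 2, i = 1, i = 0.
Intersections between consecutive envelope lines give the roots: for adjacent envelope indices i < j the intersection is x = (a_i − a_j) / (j − i). Reading off the sorted break points: {-6, -3, 6, 7}.
Verification: at each break x_0, at least two indices attain the minimum of min_i(a_i + i · x_0).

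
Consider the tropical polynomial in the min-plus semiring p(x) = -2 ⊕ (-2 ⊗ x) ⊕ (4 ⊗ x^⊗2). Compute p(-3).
p(-3) = -5

A tropical monomial a ⊗ x^⊗i evaluates to a + i · x. Evaluating each term at x = -3:
  Term 0 contributes -2 + 0 · -3 = -2
  Term 1 contributes -2 + 1 · -3 = -5
  Term 2 contributes 4 + 2 · -3 = -2
p(-3) = ⊕ of these = min[-2, -5, -2] = -5.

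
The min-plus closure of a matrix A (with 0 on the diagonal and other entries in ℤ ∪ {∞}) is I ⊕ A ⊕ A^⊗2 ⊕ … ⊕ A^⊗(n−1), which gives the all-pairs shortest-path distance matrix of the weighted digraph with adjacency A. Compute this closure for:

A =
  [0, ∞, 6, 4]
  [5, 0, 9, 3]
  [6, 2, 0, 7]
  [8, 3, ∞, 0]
Closure =
  [0, 7, 6, 4]
  [5, 0, 9, 3]
  [6, 2, 0, 5]
  [8, 3, 12, 0]

This is the Floyd-Warshall all-pairs shortest-path computation. For each intermediate vertex k = 0, 1, …, 3, update dist[i][j] ← min(dist[i][j], dist[i][k] + dist[k][j]). The final matrix gives, for each (i, j), the minimum total weight of any directed path from i to j (possibly empty when i = j).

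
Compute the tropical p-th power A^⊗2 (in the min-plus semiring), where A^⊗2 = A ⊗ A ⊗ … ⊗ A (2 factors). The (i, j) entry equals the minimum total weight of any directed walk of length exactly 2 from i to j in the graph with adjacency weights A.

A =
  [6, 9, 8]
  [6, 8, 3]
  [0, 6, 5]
A^⊗2 =
  [8, 14, 12]
  [3, 9, 8]
  [5, 9, 8]

Each entry (A^⊗2)_ij equals the minimum over all length-2 walks i = v_0 → v_1 → … → v_2 = j of Σ_t A[v_t][v_{t+1}]. For example, for (i, j) = (0, 2) we minimise over 3 possible intermediate vertex sequences; the minimum is 12, attained along the walk 0 → 1 → 2.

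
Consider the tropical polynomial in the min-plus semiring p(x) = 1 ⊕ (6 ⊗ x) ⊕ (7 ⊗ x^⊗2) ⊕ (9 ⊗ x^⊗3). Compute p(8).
p(8) = 1

A tropical monomial a ⊗ x^⊗i evaluates to a + i · x. Evaluating each term at x = 8:
  Term 0 contributes 1 + 0 · 8 = 1
  Term 1 contributes 6 + 1 · 8 = 14
  Term 2 contributes 7 + 2 · 8 = 23
  Term 3 contributes 9 + 3 · 8 = 33
p(8) = ⊕ of these = min[1, 14, 23, 33] = 1.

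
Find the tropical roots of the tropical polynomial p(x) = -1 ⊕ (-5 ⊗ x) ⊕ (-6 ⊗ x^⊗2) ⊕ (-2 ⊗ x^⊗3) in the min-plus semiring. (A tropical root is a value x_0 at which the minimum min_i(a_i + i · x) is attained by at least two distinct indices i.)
Roots: {-4, 1, 4}

Each tropical root is a break point of the lower envelope of the lines y = a_i + i · x (there are 4 lines, with slopes 0, 1, ..., 3). Only the lines that attain the minimum somewhere contribute to roots; other lines are dominated. Here the surviving (envelope) indices are i = 3, i = 2, i = 1, i = 0.
Intersections between consecutive envelope lines give the roots: for adjacent envelope indices i < j the intersection is x = (a_i − a_j) / (j − i). Reading off the sorted break points: {-4, 1, 4}.
Verification: at each break x_0, at least two indices attain the minimum of min_i(a_i + i · x_0).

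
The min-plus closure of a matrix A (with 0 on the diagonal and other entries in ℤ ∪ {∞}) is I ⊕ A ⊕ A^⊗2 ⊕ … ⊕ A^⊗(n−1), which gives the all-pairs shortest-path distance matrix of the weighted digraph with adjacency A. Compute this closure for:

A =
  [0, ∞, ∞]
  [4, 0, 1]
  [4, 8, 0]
Closure =
  [0, ∞, ∞]
  [4, 0, 1]
  [4, 8, 0]

This is the Floyd-Warshall all-pairs shortest-path computation. For each intermediate vertex k = 0, 1, …, 2, update dist[i][j] ← min(dist[i][j], dist[i][k] + dist[k][j]). The final matrix gives, for each (i, j), the minimum total weight of any directed path from i to j (possibly empty when i = j).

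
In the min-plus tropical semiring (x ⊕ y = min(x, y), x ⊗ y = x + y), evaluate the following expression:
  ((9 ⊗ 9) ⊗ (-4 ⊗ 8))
((9 ⊗ 9) ⊗ (-4 ⊗ 8)) = 22

Expand innermost to outermost. Recall ⊕ takes the minimum of its arguments and ⊗ takes their sum. Working out the expression ((9 ⊗ 9) ⊗ (-4 ⊗ 8)) gives 22.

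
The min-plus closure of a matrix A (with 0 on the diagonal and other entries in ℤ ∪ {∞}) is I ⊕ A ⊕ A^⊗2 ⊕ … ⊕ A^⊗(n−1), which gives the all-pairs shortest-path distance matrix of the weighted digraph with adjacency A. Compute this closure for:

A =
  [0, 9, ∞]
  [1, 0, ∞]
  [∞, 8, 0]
Closure =
  [0, 9, ∞]
  [1, 0, ∞]
  [9, 8, 0]

This is the Floyd-Warshall all-pairs shortest-path computation. For each intermediate vertex k = 0, 1, …, 2, update dist[i][j] ← min(dist[i][j], dist[i][k] + dist[k][j]). The final matrix gives, for each (i, j), the minimum total weight of any directed path from i to j (possibly empty when i = j).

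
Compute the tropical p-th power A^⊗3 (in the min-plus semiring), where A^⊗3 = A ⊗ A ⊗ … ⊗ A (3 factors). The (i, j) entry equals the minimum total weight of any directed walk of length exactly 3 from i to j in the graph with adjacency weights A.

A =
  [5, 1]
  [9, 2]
A^⊗3 =
  [12, 5]
  [13, 6]

Each entry (A^⊗3)_ij equals the minimum over all length-3 walks i = v_0 → v_1 → … → v_3 = j of Σ_t A[v_t][v_{t+1}]. For example, for (i, j) = (0, 1) we minimise over 4 possible intermediate vertex sequences; the minimum is 5, attained along the walk 0 → 1 → 1 → 1.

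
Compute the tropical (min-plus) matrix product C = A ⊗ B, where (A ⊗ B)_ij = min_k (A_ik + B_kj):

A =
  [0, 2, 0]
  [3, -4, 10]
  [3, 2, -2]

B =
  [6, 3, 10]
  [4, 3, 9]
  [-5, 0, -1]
A ⊗ B =
  [-5, 0, -1]
  [0, -1, 5]
  [-7, -2, -3]

Apply the min-plus product entry-by-entry:
  C[0][0] = min over k of (A[0][0] + B[0][0] = 0 + 6 = 6, A[0][1] + B[1][0] = 2 + 4 = 6, A[0][2] + B[2][0] = 0 + -5 = -5) = -5 (attained at k = 2)
  C[0][1] = min over k of (A[0][0] + B[0][1] = 0 + 3 = 3, A[0][1] + B[1][1] = 2 + 3 = 5, A[0][2] + B[2][1] = 0 + 0 = 0) = 0 (attained at k = 2)
  C[0][2] = min over k of (A[0][0] + B[0][2] = 0 + 10 = 10, A[0][1] + B[1][2] = 2 + 9 = 11, A[0][2] + B[2][2] = 0 + -1 = -1) = -1 (attained at k = 2)
  C[1][0] = min over k of (A[1][0] + B[0][0] = 3 + 6 = 9, A[1][1] + B[1][0] = -4 + 4 = 0, A[1][2] + B[2][0] = 10 + -5 = 5) = 0 (attained at k = 1)
  C[1][1] = min over k of (A[1][0] + B[0][1] = 3 + 3 = 6, A[1][1] + B[1][1] = -4 + 3 = -1, A[1][2] + B[2][1] = 10 + 0 = 10) = -1 (attained at k = 1)
  C[1][2] = min over k of (A[1][0] + B[0][2] = 3 + 10 = 13, A[1][1] + B[1][2] = -4 + 9 = 5, A[1][2] + B[2][2] = 10 + -1 = 9) = 5 (attained at k = 1)
  C[2][0] = min over k of (A[2][0] + B[0][0] = 3 + 6 = 9, A[2][1] + B[1][0] = 2 + 4 = 6, A[2][2] + B[2][0] = -2 + -5 = -7) = -7 (attained at k = 2)
  C[2][1] = min over k of (A[2][0] + B[0][1] = 3 + 3 = 6, A[2][1] + B[1][1] = 2 + 3 = 5, A[2][2] + B[2][1] = -2 + 0 = -2) = -2 (attained at k = 2)
  C[2][2] = min over k of (A[2][0] + B[0][2] = 3 + 10 = 13, A[2][1] + B[1][2] = 2 + 9 = 11, A[2][2] + B[2][2] = -2 + -1 = -3) = -3 (attained at k = 2)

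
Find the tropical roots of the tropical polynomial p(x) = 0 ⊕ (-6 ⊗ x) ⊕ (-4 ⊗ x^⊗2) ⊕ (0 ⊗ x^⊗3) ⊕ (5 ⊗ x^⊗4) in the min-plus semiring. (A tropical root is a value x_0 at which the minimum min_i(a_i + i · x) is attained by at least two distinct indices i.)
Roots: {-5, -4, -2, 6}

Each tropical root is a break point of the lower envelope of the lines y = a_i + i · x (there are 5 lines, with slopes 0, 1, ..., 4). Only the lines that attain the minimum somewhere contribute to roots; other lines are dominated. Here the surviving (envelope) indices are i = 4, i = 3, i = 2, i = 1, i = 0.
Intersections between consecutive envelope lines give the roots: for adjacent envelope indices i < j the intersection is x = (a_i − a_j) / (j − i). Reading off the sorted break points: {-5, -4, -2, 6}.
Verification: at each break x_0, at least two indices attain the minimum of min_i(a_i + i · x_0).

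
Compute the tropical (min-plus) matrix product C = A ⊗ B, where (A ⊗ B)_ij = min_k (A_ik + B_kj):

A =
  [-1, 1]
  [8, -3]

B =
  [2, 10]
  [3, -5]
A ⊗ B =
  [1, -4]
  [0, -8]

Apply the min-plus product entry-by-entry:
  C[0][0] = min over k of (A[0][0] + B[0][0] = -1 + 2 = 1, A[0][1] + B[1][0] = 1 + 3 = 4) = 1 (attained at k = 0)
  C[0][1] = min over k of (A[0][0] + B[0][1] = -1 + 10 = 9, A[0][1] + B[1][1] = 1 + -5 = -4) = -4 (attained at k = 1)
  C[1][0] = min over k of (A[1][0] + B[0][0] = 8 + 2 = 10, A[1][1] + B[1][0] = -3 + 3 = 0) = 0 (attained at k = 1)
  C[1][1] = min over k of (A[1][0] + B[0][1] = 8 + 10 = 18, A[1][1] + B[1][1] = -3 + -5 = -8) = -8 (attained at k = 1)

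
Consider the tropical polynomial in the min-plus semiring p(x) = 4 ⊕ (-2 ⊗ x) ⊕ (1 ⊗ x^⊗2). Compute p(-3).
p(-3) = -5

A tropical monomial a ⊗ x^⊗i evaluates to a + i · x. Evaluating each term at x = -3:
  Term 0 contributes 4 + 0 · -3 = 4
  Term 1 contributes -2 + 1 · -3 = -5
  Term 2 contributes 1 + 2 · -3 = -5
p(-3) = ⊕ of these = min[4, -5, -5] = -5.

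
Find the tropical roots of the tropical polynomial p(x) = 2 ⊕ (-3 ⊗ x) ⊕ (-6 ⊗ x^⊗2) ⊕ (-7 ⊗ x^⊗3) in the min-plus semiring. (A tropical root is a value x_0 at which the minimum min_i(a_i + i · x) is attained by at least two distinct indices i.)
Roots: {1, 3, 5}

Each tropical root is a break point of the lower envelope of the lines y = a_i + i · x (there are 4 lines, with slopes 0, 1, ..., 3). Only the lines that attain the minimum somewhere contribute to roots; other lines are dominated. Here the surviving (envelope) indices are i = 3, i = 2, i = 1, i = 0.
Intersections between consecutive envelope lines give the roots: for adjacent envelope indices i < j the intersection is x = (a_i − a_j) / (j − i). Reading off the sorted break points: {1, 3, 5}.
Verification: at each break x_0, at least two indices attain the minimum of min_i(a_i + i · x_0).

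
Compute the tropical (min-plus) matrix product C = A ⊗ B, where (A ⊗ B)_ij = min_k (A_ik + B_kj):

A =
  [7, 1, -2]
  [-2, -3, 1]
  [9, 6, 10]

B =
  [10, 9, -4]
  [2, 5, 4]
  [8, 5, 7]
A ⊗ B =
  [3, 3, 3]
  [-1, 2, -6]
  [8, 11, 5]

Apply the min-plus product entry-by-entry:
  C[0][0] = min over k of (A[0][0] + B[0][0] = 7 + 10 = 17, A[0][1] + B[1][0] = 1 + 2 = 3, A[0][2] + B[2][0] = -2 + 8 = 6) = 3 (attained at k = 1)
  C[0][1] = min over k of (A[0][0] + B[0][1] = 7 + 9 = 16, A[0][1] + B[1][1] = 1 + 5 = 6, A[0][2] + B[2][1] = -2 + 5 = 3) = 3 (attained at k = 2)
  C[0][2] = min over k of (A[0][0] + B[0][2] = 7 + -4 = 3, A[0][1] + B[1][2] = 1 + 4 = 5, A[0][2] + B[2][2] = -2 + 7 = 5) = 3 (attained at k = 0)
  C[1][0] = min over k of (A[1][0] + B[0][0] = -2 + 10 = 8, A[1][1] + B[1][0] = -3 + 2 = -1, A[1][2] + B[2][0] = 1 + 8 = 9) = -1 (attained at k = 1)
  C[1][1] = min over k of (A[1][0] + B[0][1] = -2 + 9 = 7, A[1][1] + B[1][1] = -3 + 5 = 2, A[1][2] + B[2][1] = 1 + 5 = 6) = 2 (attained at k = 1)
  C[1][2] = min over k of (A[1][0] + B[0][2] = -2 + -4 = -6, A[1][1] + B[1][2] = -3 + 4 = 1, A[1][2] + B[2][2] = 1 + 7 = 8) = -6 (attained at k = 0)
  C[2][0] = min over k of (A[2][0] + B[0][0] = 9 + 10 = 19, A[2][1] + B[1][0] = 6 + 2 = 8, A[2][2] + B[2][0] = 10 + 8 = 18) = 8 (attained at k = 1)
  C[2][1] = min over k of (A[2][0] + B[0][1] = 9 + 9 = 18, A[2][1] + B[1][1] = 6 + 5 = 11, A[2][2] + B[2][1] = 10 + 5 = 15) = 11 (attained at k = 1)
  C[2][2] = min over k of (A[2][0] + B[0][2] = 9 + -4 = 5, A[2][1] + B[1][2] = 6 + 4 = 10, A[2][2] + B[2][2] = 10 + 7 = 17) = 5 (attained at k = 0)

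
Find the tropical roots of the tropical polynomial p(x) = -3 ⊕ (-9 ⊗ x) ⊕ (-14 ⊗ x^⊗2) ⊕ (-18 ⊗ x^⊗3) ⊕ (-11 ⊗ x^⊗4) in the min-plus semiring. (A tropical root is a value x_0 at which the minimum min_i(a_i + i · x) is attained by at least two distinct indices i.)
Roots: {-7, 4, 5, 6}

Each tropical root is a break point of the lower envelope of the lines y = a_i + i · x (there are 5 lines, with slopes 0, 1, ..., 4). Only the lines that attain the minimum somewhere contribute to roots; other lines are dominated. Here the surviving (envelope) indices are i = 4, i = 3, i = 2, i = 1, i = 0.
Intersections between consecutive envelope lines give the roots: for adjacent envelope indices i < j the intersection is x = (a_i − a_j) / (j − i). Reading off the sorted break points: {-7, 4, 5, 6}.
Verification: at each break x_0, at least two indices attain the minimum of min_i(a_i + i · x_0).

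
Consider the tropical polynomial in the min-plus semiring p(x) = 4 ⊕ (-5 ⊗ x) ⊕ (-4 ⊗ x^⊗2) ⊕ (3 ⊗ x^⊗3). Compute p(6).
p(6) = 1

A tropical monomial a ⊗ x^⊗i evaluates to a + i · x. Evaluating each term at x = 6:
  Term 0 contributes 4 + 0 · 6 = 4
  Term 1 contributes -5 + 1 · 6 = 1
  Term 2 contributes -4 + 2 · 6 = 8
  Term 3 contributes 3 + 3 · 6 = 21
p(6) = ⊕ of these = min[4, 1, 8, 21] = 1.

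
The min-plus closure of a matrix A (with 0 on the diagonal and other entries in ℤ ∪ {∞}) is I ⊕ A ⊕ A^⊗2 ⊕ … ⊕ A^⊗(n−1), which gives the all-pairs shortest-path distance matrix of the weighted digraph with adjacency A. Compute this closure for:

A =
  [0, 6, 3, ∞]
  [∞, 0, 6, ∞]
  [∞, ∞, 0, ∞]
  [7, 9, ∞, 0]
Closure =
  [0, 6, 3, ∞]
  [∞, 0, 6, ∞]
  [∞, ∞, 0, ∞]
  [7, 9, 10, 0]

This is the Floyd-Warshall all-pairs shortest-path computation. For each intermediate vertex k = 0, 1, …, 3, update dist[i][j] ← min(dist[i][j], dist[i][k] + dist[k][j]). The final matrix gives, for each (i, j), the minimum total weight of any directed path from i to j (possibly empty when i = j).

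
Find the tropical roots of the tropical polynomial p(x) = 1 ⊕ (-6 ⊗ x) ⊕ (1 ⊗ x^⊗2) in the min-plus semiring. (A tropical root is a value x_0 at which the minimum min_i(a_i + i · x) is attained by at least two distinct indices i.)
Roots: {-7, 7}

Each tropical root is a break point of the lower envelope of the lines y = a_i + i · x (there are 3 lines, with slopes 0, 1, ..., 2). Only the lines that attain the minimum somewhere contribute to roots; other lines are dominated. Here the surviving (envelope) indices are i = 2, i = 1, i = 0.
Intersections between consecutive envelope lines give the roots: for adjacent envelope indices i < j the intersection is x = (a_i − a_j) / (j − i). Reading off the sorted break points: {-7, 7}.
Verification: at each break x_0, at least two indices attain the minimum of min_i(a_i + i · x_0).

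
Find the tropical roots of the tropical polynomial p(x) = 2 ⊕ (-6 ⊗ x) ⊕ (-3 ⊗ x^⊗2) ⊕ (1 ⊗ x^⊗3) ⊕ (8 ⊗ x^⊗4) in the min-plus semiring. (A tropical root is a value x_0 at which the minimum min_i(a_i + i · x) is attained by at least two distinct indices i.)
Roots: {-7, -4, -3, 8}

Each tropical root is a break point of the lower envelope of the lines y = a_i + i · x (there are 5 lines, with slopes 0, 1, ..., 4). Only the lines that attain the minimum somewhere contribute to roots; other lines are dominated. Here the surviving (envelope) indices are i = 4, i = 3, i = 2, i = 1, i = 0.
Intersections between consecutive envelope lines give the roots: for adjacent envelope indices i < j the intersection is x = (a_i − a_j) / (j − i). Reading off the sorted break points: {-7, -4, -3, 8}.
Verification: at each break x_0, at least two indices attain the minimum of min_i(a_i + i · x_0).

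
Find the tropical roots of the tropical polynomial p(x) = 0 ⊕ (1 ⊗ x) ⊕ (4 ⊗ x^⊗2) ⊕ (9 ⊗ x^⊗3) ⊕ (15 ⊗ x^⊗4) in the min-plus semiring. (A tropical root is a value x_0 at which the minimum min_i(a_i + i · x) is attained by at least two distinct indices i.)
Roots: {-6, -5, -3, -1}

Each tropical root is a break point of the lower envelope of the lines y = a_i + i · x (there are 5 lines, with slopes 0, 1, ..., 4). Only the lines that attain the minimum somewhere contribute to roots; other lines are dominated. Here the surviving (envelope) indices are i = 4, i = 3, i = 2, i = 1, i = 0.
Intersections between consecutive envelope lines give the roots: for adjacent envelope indices i < j the intersection is x = (a_i − a_j) / (j − i). Reading off the sorted break points: {-6, -5, -3, -1}.
Verification: at each break x_0, at least two indices attain the minimum of min_i(a_i + i · x_0).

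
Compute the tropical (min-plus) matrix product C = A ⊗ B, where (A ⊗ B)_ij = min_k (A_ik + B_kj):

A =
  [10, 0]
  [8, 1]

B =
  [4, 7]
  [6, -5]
A ⊗ B =
  [6, -5]
  [7, -4]

Apply the min-plus product entry-by-entry:
  C[0][0] = min over k of (A[0][0] + B[0][0] = 10 + 4 = 14, A[0][1] + B[1][0] = 0 + 6 = 6) = 6 (attained at k = 1)
  C[0][1] = min over k of (A[0][0] + B[0][1] = 10 + 7 = 17, A[0][1] + B[1][1] = 0 + -5 = -5) = -5 (attained at k = 1)
  C[1][0] = min over k of (A[1][0] + B[0][0] = 8 + 4 = 12, A[1][1] + B[1][0] = 1 + 6 = 7) = 7 (attained at k = 1)
  C[1][1] = min over k of (A[1][0] + B[0][1] = 8 + 7 = 15, A[1][1] + B[1][1] = 1 + -5 = -4) = -4 (attained at k = 1)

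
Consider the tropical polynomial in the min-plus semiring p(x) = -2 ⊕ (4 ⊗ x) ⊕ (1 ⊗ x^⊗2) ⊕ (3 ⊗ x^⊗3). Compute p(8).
p(8) = -2

A tropical monomial a ⊗ x^⊗i evaluates to a + i · x. Evaluating each term at x = 8:
  Term 0 contributes -2 + 0 · 8 = -2
  Term 1 contributes 4 + 1 · 8 = 12
  Term 2 contributes 1 + 2 · 8 = 17
  Term 3 contributes 3 + 3 · 8 = 27
p(8) = ⊕ of these = min[-2, 12, 17, 27] = -2.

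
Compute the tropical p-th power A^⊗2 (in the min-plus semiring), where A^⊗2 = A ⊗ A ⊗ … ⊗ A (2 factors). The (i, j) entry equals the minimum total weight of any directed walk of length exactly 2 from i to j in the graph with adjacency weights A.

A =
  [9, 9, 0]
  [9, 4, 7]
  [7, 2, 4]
A^⊗2 =
  [7, 2, 4]
  [13, 8, 9]
  [11, 6, 7]

Each entry (A^⊗2)_ij equals the minimum over all length-2 walks i = v_0 → v_1 → … → v_2 = j of Σ_t A[v_t][v_{t+1}]. For example, for (i, j) = (0, 2) we minimise over 3 possible intermediate vertex sequences; the minimum is 4, attained along the walk 0 → 2 → 2.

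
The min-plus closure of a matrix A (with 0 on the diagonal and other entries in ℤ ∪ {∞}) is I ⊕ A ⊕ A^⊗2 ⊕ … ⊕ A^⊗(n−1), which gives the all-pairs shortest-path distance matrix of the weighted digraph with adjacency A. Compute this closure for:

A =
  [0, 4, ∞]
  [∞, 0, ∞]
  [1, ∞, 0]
Closure =
  [0, 4, ∞]
  [∞, 0, ∞]
  [1, 5, 0]

This is the Floyd-Warshall all-pairs shortest-path computation. For each intermediate vertex k = 0, 1, …, 2, update dist[i][j] ← min(dist[i][j], dist[i][k] + dist[k][j]). The final matrix gives, for each (i, j), the minimum total weight of any directed path from i to j (possibly empty when i = j).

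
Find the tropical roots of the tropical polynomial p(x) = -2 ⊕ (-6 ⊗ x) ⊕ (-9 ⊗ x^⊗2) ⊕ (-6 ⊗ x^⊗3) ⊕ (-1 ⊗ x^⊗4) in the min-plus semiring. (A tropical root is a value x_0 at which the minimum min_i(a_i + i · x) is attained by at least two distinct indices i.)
Roots: {-5, -3, 3, 4}

Each tropical root is a break point of the lower envelope of the lines y = a_i + i · x (there are 5 lines, with slopes 0, 1, ..., 4). Only the lines that attain the minimum somewhere contribute to roots; other lines are dominated. Here the surviving (envelope) indices are i = 4, i = 3, i = 2, i = 1, i = 0.
Intersections between consecutive envelope lines give the roots: for adjacent envelope indices i < j the intersection is x = (a_i − a_j) / (j − i). Reading off the sorted break points: {-5, -3, 3, 4}.
Verification: at each break x_0, at least two indices attain the minimum of min_i(a_i + i · x_0).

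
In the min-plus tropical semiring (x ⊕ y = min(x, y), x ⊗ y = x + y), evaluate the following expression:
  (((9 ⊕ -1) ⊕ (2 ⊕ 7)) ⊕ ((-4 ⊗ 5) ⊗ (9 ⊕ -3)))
(((9 ⊕ -1) ⊕ (2 ⊕ 7)) ⊕ ((-4 ⊗ 5) ⊗ (9 ⊕ -3))) = -2

Expand innermost to outermost. Recall ⊕ takes the minimum of its arguments and ⊗ takes their sum. Working out the expression (((9 ⊕ -1) ⊕ (2 ⊕ 7)) ⊕ ((-4 ⊗ 5) ⊗ (9 ⊕ -3))) gives -2.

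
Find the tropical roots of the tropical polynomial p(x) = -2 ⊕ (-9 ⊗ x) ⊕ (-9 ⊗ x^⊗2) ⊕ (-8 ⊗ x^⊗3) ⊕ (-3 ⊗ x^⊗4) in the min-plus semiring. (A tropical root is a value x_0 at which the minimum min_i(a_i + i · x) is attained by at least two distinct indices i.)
Roots: {-5, -1, 0, 7}

Each tropical root is a break point of the lower envelope of the lines y = a_i + i · x (there are 5 lines, with slopes 0, 1, ..., 4). Only the lines that attain the minimum somewhere contribute to roots; other lines are dominated. Here the surviving (envelope) indices are i = 4, i = 3, i = 2, i = 1, i = 0.
Intersections between consecutive envelope lines give the roots: for adjacent envelope indices i < j the intersection is x = (a_i − a_j) / (j − i). Reading off the sorted break points: {-5, -1, 0, 7}.
Verification: at each break x_0, at least two indices attain the minimum of min_i(a_i + i · x_0).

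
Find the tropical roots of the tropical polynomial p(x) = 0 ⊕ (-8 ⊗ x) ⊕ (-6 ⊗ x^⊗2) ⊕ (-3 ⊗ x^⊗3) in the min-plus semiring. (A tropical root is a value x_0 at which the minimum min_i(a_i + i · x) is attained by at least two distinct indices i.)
Roots: {-3, -2, 8}

Each tropical root is a break point of the lower envelope of the lines y = a_i + i · x (there are 4 lines, with slopes 0, 1, ..., 3). Only the lines that attain the minimum somewhere contribute to roots; other lines are dominated. Here the surviving (envelope) indices are i = 3, i = 2, i = 1, i = 0.
Intersections between consecutive envelope lines give the roots: for adjacent envelope indices i < j the intersection is x = (a_i − a_j) / (j − i). Reading off the sorted break points: {-3, -2, 8}.
Verification: at each break x_0, at least two indices attain the minimum of min_i(a_i + i · x_0).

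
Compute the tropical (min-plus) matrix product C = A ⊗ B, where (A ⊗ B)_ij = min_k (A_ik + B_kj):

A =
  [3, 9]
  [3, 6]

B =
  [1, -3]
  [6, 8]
A ⊗ B =
  [4, 0]
  [4, 0]

Apply the min-plus product entry-by-entry:
  C[0][0] = min over k of (A[0][0] + B[0][0] = 3 + 1 = 4, A[0][1] + B[1][0] = 9 + 6 = 15) = 4 (attained at k = 0)
  C[0][1] = min over k of (A[0][0] + B[0][1] = 3 + -3 = 0, A[0][1] + B[1][1] = 9 + 8 = 17) = 0 (attained at k = 0)
  C[1][0] = min over k of (A[1][0] + B[0][0] = 3 + 1 = 4, A[1][1] + B[1][0] = 6 + 6 = 12) = 4 (attained at k = 0)
  C[1][1] = min over k of (A[1][0] + B[0][1] = 3 + -3 = 0, A[1][1] + B[1][1] = 6 + 8 = 14) = 0 (attained at k = 0)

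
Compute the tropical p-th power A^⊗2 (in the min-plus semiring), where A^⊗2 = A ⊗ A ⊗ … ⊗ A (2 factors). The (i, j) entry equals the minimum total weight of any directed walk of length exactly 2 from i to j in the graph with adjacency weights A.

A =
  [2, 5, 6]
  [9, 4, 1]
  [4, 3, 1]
A^⊗2 =
  [4, 7, 6]
  [5, 4, 2]
  [5, 4, 2]

Each entry (A^⊗2)_ij equals the minimum over all length-2 walks i = v_0 → v_1 → … → v_2 = j of Σ_t A[v_t][v_{t+1}]. For example, for (i, j) = (0, 2) we minimise over 3 possible intermediate vertex sequences; the minimum is 6, attained along the walk 0 → 1 → 2.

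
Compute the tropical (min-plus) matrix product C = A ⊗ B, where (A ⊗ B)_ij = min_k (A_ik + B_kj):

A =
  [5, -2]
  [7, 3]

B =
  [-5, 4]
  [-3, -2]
A ⊗ B =
  [-5, -4]
  [0, 1]

Apply the min-plus product entry-by-entry:
  C[0][0] = min over k of (A[0][0] + B[0][0] = 5 + -5 = 0, A[0][1] + B[1][0] = -2 + -3 = -5) = -5 (attained at k = 1)
  C[0][1] = min over k of (A[0][0] + B[0][1] = 5 + 4 = 9, A[0][1] + B[1][1] = -2 + -2 = -4) = -4 (attained at k = 1)
  C[1][0] = min over k of (A[1][0] + B[0][0] = 7 + -5 = 2, A[1][1] + B[1][0] = 3 + -3 = 0) = 0 (attained at k = 1)
  C[1][1] = min over k of (A[1][0] + B[0][1] = 7 + 4 = 11, A[1][1] + B[1][1] = 3 + -2 = 1) = 1 (attained at k = 1)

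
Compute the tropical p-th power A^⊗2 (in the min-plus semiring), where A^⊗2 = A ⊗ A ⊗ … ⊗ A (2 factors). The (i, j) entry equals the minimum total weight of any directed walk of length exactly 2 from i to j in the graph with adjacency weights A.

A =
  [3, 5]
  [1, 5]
A^⊗2 =
  [6, 8]
  [4, 6]

Each entry (A^⊗2)_ij equals the minimum over all length-2 walks i = v_0 → v_1 → … → v_2 = j of Σ_t A[v_t][v_{t+1}]. For example, for (i, j) = (0, 1) we minimise over 2 possible intermediate vertex sequences; the minimum is 8, attained along the walk 0 → 0 → 1.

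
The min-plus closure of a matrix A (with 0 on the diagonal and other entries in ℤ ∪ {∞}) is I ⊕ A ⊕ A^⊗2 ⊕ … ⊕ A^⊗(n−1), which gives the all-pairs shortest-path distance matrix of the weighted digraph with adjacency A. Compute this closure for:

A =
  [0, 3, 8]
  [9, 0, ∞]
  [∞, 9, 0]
Closure =
  [0, 3, 8]
  [9, 0, 17]
  [18, 9, 0]

This is the Floyd-Warshall all-pairs shortest-path computation. For each intermediate vertex k = 0, 1, …, 2, update dist[i][j] ← min(dist[i][j], dist[i][k] + dist[k][j]). The final matrix gives, for each (i, j), the minimum total weight of any directed path from i to j (possibly empty when i = j).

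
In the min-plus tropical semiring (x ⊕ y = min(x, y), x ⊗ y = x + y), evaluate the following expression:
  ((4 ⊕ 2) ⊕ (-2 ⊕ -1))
((4 ⊕ 2) ⊕ (-2 ⊕ -1)) = -2

Expand innermost to outermost. Recall ⊕ takes the minimum of its arguments and ⊗ takes their sum. Working out the expression ((4 ⊕ 2) ⊕ (-2 ⊕ -1)) gives -2.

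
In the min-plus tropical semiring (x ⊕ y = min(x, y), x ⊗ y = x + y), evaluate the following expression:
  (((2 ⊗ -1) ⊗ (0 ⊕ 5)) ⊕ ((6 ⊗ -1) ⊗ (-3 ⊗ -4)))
(((2 ⊗ -1) ⊗ (0 ⊕ 5)) ⊕ ((6 ⊗ -1) ⊗ (-3 ⊗ -4))) = -2

Expand innermost to outermost. Recall ⊕ takes the minimum of its arguments and ⊗ takes their sum. Working out the expression (((2 ⊗ -1) ⊗ (0 ⊕ 5)) ⊕ ((6 ⊗ -1) ⊗ (-3 ⊗ -4))) gives -2.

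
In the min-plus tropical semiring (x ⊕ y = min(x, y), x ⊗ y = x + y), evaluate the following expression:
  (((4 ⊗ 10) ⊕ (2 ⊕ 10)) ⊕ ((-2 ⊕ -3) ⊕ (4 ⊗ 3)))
(((4 ⊗ 10) ⊕ (2 ⊕ 10)) ⊕ ((-2 ⊕ -3) ⊕ (4 ⊗ 3))) = -3

Expand innermost to outermost. Recall ⊕ takes the minimum of its arguments and ⊗ takes their sum. Working out the expression (((4 ⊗ 10) ⊕ (2 ⊕ 10)) ⊕ ((-2 ⊕ -3) ⊕ (4 ⊗ 3))) gives -3.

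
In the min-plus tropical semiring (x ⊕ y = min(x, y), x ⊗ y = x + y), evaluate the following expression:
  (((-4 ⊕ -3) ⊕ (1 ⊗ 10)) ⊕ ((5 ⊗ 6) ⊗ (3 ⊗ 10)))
(((-4 ⊕ -3) ⊕ (1 ⊗ 10)) ⊕ ((5 ⊗ 6) ⊗ (3 ⊗ 10))) = -4

Expand innermost to outermost. Recall ⊕ takes the minimum of its arguments and ⊗ takes their sum. Working out the expression (((-4 ⊕ -3) ⊕ (1 ⊗ 10)) ⊕ ((5 ⊗ 6) ⊗ (3 ⊗ 10))) gives -4.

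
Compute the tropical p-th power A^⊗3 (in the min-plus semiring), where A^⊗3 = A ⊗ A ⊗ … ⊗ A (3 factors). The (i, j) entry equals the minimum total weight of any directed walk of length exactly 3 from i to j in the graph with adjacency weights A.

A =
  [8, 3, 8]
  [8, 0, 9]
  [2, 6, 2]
A^⊗3 =
  [11, 3, 12]
  [8, 0, 9]
  [6, 5, 6]

Each entry (A^⊗3)_ij equals the minimum over all length-3 walks i = v_0 → v_1 → … → v_3 = j of Σ_t A[v_t][v_{t+1}]. For example, for (i, j) = (0, 2) we minimise over 9 possible intermediate vertex sequences; the minimum is 12, attained along the walk 0 → 1 → 1 → 2.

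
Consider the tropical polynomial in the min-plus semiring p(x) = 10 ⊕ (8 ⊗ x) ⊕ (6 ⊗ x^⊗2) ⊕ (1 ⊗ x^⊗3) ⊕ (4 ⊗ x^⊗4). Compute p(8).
p(8) = 10

A tropical monomial a ⊗ x^⊗i evaluates to a + i · x. Evaluating each term at x = 8:
  Term 0 contributes 10 + 0 · 8 = 10
  Term 1 contributes 8 + 1 · 8 = 16
  Term 2 contributes 6 + 2 · 8 = 22
  Term 3 contributes 1 + 3 · 8 = 25
  Term 4 contributes 4 + 4 · 8 = 36
p(8) = ⊕ of these = min[10, 16, 22, 25, 36] = 10.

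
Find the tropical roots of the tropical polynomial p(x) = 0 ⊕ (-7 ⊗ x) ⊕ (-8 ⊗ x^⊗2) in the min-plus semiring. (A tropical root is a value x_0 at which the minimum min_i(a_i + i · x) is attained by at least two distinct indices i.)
Roots: {1, 7}

Each tropical root is a break point of the lower envelope of the lines y = a_i + i · x (there are 3 lines, with slopes 0, 1, ..., 2). Only the lines that attain the minimum somewhere contribute to roots; other lines are dominated. Here the surviving (envelope) indices are i = 2, i = 1, i = 0.
Intersections between consecutive envelope lines give the roots: for adjacent envelope indices i < j the intersection is x = (a_i − a_j) / (j − i). Reading off the sorted break points: {1, 7}.
Verification: at each break x_0, at least two indices attain the minimum of min_i(a_i + i · x_0).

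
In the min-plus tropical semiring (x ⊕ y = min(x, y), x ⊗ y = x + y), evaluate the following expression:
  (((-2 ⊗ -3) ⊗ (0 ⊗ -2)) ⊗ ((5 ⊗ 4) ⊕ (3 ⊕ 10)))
(((-2 ⊗ -3) ⊗ (0 ⊗ -2)) ⊗ ((5 ⊗ 4) ⊕ (3 ⊕ 10))) = -4

Expand innermost to outermost. Recall ⊕ takes the minimum of its arguments and ⊗ takes their sum. Working out the expression (((-2 ⊗ -3) ⊗ (0 ⊗ -2)) ⊗ ((5 ⊗ 4) ⊕ (3 ⊕ 10))) gives -4.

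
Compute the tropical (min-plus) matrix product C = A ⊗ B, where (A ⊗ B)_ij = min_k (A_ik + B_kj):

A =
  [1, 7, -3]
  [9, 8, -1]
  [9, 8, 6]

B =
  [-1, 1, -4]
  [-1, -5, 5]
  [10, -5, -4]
A ⊗ B =
  [0, -8, -7]
  [7, -6, -5]
  [7, 1, 2]

Apply the min-plus product entry-by-entry:
  C[0][0] = min over k of (A[0][0] + B[0][0] = 1 + -1 = 0, A[0][1] + B[1][0] = 7 + -1 = 6, A[0][2] + B[2][0] = -3 + 10 = 7) = 0 (attained at k = 0)
  C[0][1] = min over k of (A[0][0] + B[0][1] = 1 + 1 = 2, A[0][1] + B[1][1] = 7 + -5 = 2, A[0][2] + B[2][1] = -3 + -5 = -8) = -8 (attained at k = 2)
  C[0][2] = min over k of (A[0][0] + B[0][2] = 1 + -4 = -3, A[0][1] + B[1][2] = 7 + 5 = 12, A[0][2] + B[2][2] = -3 + -4 = -7) = -7 (attained at k = 2)
  C[1][0] = min over k of (A[1][0] + B[0][0] = 9 + -1 = 8, A[1][1] + B[1][0] = 8 + -1 = 7, A[1][2] + B[2][0] = -1 + 10 = 9) = 7 (attained at k = 1)
  C[1][1] = min over k of (A[1][0] + B[0][1] = 9 + 1 = 10, A[1][1] + B[1][1] = 8 + -5 = 3, A[1][2] + B[2][1] = -1 + -5 = -6) = -6 (attained at k = 2)
  C[1][2] = min over k of (A[1][0] + B[0][2] = 9 + -4 = 5, A[1][1] + B[1][2] = 8 + 5 = 13, A[1][2] + B[2][2] = -1 + -4 = -5) = -5 (attained at k = 2)
  C[2][0] = min over k of (A[2][0] + B[0][0] = 9 + -1 = 8, A[2][1] + B[1][0] = 8 + -1 = 7, A[2][2] + B[2][0] = 6 + 10 = 16) = 7 (attained at k = 1)
  C[2][1] = min over k of (A[2][0] + B[0][1] = 9 + 1 = 10, A[2][1] + B[1][1] = 8 + -5 = 3, A[2][2] + B[2][1] = 6 + -5 = 1) = 1 (attained at k = 2)
  C[2][2] = min over k of (A[2][0] + B[0][2] = 9 + -4 = 5, A[2][1] + B[1][2] = 8 + 5 = 13, A[2][2] + B[2][2] = 6 + -4 = 2) = 2 (attained at k = 2)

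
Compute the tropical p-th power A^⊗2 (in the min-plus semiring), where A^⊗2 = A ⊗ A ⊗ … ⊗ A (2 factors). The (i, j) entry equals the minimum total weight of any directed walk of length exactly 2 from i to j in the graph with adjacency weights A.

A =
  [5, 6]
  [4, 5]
A^⊗2 =
  [10, 11]
  [9, 10]

Each entry (A^⊗2)_ij equals the minimum over all length-2 walks i = v_0 → v_1 → … → v_2 = j of Σ_t A[v_t][v_{t+1}]. For example, for (i, j) = (0, 1) we minimise over 2 possible intermediate vertex sequences; the minimum is 11, attained along the walk 0 → 0 → 1.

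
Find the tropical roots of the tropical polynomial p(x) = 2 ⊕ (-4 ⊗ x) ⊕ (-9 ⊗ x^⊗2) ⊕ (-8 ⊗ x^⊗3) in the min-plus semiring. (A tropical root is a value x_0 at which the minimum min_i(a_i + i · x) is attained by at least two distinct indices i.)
Roots: {-1, 5, 6}

Each tropical root is a break point of the lower envelope of the lines y = a_i + i · x (there are 4 lines, with slopes 0, 1, ..., 3). Only the lines that attain the minimum somewhere contribute to roots; other lines are dominated. Here the surviving (envelope) indices are i = 3, i = 2, i = 1, i = 0.
Intersections between consecutive envelope lines give the roots: for adjacent envelope indices i < j the intersection is x = (a_i − a_j) / (j − i). Reading off the sorted break points: {-1, 5, 6}.
Verification: at each break x_0, at least two indices attain the minimum of min_i(a_i + i · x_0).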